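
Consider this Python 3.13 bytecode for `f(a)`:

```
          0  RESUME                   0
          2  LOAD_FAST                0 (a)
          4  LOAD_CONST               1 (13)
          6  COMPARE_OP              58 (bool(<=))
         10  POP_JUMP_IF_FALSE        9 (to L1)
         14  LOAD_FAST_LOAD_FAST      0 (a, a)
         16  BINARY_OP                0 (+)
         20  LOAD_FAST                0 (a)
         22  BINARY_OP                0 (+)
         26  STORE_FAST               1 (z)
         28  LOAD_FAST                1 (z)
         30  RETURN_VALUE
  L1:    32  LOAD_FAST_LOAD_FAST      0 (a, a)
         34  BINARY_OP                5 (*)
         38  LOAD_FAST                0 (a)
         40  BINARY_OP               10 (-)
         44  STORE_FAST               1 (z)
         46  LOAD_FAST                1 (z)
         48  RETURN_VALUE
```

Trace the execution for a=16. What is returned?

LOAD_FAST a → push 16. Stack: [16]
LOAD_CONST → push 13. Stack: [16, 13]
COMPARE_OP bool(<=) → 16 vs 13 = False. Stack: [False]
POP_JUMP_IF_FALSE → pop False; jump. Stack: []
LOAD_FAST_LOAD_FAST a,a → push 16,16. Stack: [16, 16]
BINARY_OP * → 16 * 16 = 256. Stack: [256]
LOAD_FAST a → push 16. Stack: [256, 16]
BINARY_OP - → 256 - 16 = 240. Stack: [240]
STORE_FAST z → z=240. Stack: []
LOAD_FAST z → push 240. Stack: [240]
RETURN_VALUE → return 240.

240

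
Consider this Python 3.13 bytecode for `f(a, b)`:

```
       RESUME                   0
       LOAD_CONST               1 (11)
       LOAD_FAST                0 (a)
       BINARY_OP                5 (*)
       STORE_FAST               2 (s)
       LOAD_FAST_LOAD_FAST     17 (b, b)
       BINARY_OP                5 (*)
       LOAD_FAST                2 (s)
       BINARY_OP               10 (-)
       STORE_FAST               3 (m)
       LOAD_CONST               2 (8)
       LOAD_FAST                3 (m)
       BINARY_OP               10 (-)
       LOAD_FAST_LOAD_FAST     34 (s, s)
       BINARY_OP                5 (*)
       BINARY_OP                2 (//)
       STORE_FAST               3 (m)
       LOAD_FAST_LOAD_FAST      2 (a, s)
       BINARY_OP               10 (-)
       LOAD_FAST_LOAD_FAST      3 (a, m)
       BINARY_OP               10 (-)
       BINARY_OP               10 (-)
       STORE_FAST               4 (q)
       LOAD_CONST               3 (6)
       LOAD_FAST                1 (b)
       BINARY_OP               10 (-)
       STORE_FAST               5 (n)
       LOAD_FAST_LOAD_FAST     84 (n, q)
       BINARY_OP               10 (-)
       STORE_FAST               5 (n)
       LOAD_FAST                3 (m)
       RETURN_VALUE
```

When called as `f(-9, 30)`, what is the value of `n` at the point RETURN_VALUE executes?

-122

LOAD_CONST → push 11. Stack: [11]
LOAD_FAST a → push -9. Stack: [11, -9]
BINARY_OP * → 11 * -9 = -99. Stack: [-99]
STORE_FAST s → s=-99. Stack: []
LOAD_FAST_LOAD_FAST b,b → push 30,30. Stack: [30, 30]
BINARY_OP * → 30 * 30 = 900. Stack: [900]
LOAD_FAST s → push -99. Stack: [900, -99]
BINARY_OP - → 900 - -99 = 999. Stack: [999]
STORE_FAST m → m=999. Stack: []
LOAD_CONST → push 8. Stack: [8]
LOAD_FAST m → push 999. Stack: [8, 999]
BINARY_OP - → 8 - 999 = -991. Stack: [-991]
LOAD_FAST_LOAD_FAST s,s → push -99,-99. Stack: [-991, -99, -99]
BINARY_OP * → -99 * -99 = 9801. Stack: [-991, 9801]
BINARY_OP // → -991 // 9801 = -1. Stack: [-1]
STORE_FAST m → m=-1. Stack: []
LOAD_FAST_LOAD_FAST a,s → push -9,-99. Stack: [-9, -99]
BINARY_OP - → -9 - -99 = 90. Stack: [90]
LOAD_FAST_LOAD_FAST a,m → push -9,-1. Stack: [90, -9, -1]
BINARY_OP - → -9 - -1 = -8. Stack: [90, -8]
BINARY_OP - → 90 - -8 = 98. Stack: [98]
STORE_FAST q → q=98. Stack: []
LOAD_CONST → push 6. Stack: [6]
LOAD_FAST b → push 30. Stack: [6, 30]
BINARY_OP - → 6 - 30 = -24. Stack: [-24]
STORE_FAST n → n=-24. Stack: []
LOAD_FAST_LOAD_FAST n,q → push -24,98. Stack: [-24, 98]
BINARY_OP - → -24 - 98 = -122. Stack: [-122]
STORE_FAST n → n=-122. Stack: []
LOAD_FAST m → push -1. Stack: [-1]
RETURN_VALUE → return -1.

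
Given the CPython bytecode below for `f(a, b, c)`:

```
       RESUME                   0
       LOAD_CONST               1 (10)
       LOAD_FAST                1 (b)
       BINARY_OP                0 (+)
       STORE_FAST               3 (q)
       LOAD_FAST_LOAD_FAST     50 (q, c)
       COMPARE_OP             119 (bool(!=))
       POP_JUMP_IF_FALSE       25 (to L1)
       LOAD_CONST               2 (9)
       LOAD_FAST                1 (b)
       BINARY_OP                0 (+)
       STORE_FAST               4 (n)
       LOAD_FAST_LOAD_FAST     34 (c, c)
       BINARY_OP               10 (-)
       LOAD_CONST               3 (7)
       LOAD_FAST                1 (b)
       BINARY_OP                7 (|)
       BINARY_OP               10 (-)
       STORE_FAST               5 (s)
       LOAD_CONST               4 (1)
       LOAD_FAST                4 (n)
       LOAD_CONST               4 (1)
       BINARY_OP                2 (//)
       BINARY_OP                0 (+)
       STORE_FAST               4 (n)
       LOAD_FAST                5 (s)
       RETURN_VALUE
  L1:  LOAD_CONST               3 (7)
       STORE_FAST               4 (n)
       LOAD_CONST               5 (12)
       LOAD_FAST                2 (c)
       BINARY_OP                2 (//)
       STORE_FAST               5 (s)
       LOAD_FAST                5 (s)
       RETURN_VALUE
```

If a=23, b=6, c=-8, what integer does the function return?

LOAD_CONST → push 10. Stack: [10]
LOAD_FAST b → push 6. Stack: [10, 6]
BINARY_OP + → 10 + 6 = 16. Stack: [16]
STORE_FAST q → q=16. Stack: []
LOAD_FAST_LOAD_FAST q,c → push 16,-8. Stack: [16, -8]
COMPARE_OP bool(!=) → 16 vs -8 = True. Stack: [True]
POP_JUMP_IF_FALSE → pop True; no jump. Stack: []
LOAD_CONST → push 9. Stack: [9]
LOAD_FAST b → push 6. Stack: [9, 6]
BINARY_OP + → 9 + 6 = 15. Stack: [15]
STORE_FAST n → n=15. Stack: []
LOAD_FAST_LOAD_FAST c,c → push -8,-8. Stack: [-8, -8]
BINARY_OP - → -8 - -8 = 0. Stack: [0]
LOAD_CONST → push 7. Stack: [0, 7]
LOAD_FAST b → push 6. Stack: [0, 7, 6]
BINARY_OP | → 7 | 6 = 7. Stack: [0, 7]
BINARY_OP - → 0 - 7 = -7. Stack: [-7]
STORE_FAST s → s=-7. Stack: []
LOAD_CONST → push 1. Stack: [1]
LOAD_FAST n → push 15. Stack: [1, 15]
LOAD_CONST → push 1. Stack: [1, 15, 1]
BINARY_OP // → 15 // 1 = 15. Stack: [1, 15]
BINARY_OP + → 1 + 15 = 16. Stack: [16]
STORE_FAST n → n=16. Stack: []
LOAD_FAST s → push -7. Stack: [-7]
RETURN_VALUE → return -7.

-7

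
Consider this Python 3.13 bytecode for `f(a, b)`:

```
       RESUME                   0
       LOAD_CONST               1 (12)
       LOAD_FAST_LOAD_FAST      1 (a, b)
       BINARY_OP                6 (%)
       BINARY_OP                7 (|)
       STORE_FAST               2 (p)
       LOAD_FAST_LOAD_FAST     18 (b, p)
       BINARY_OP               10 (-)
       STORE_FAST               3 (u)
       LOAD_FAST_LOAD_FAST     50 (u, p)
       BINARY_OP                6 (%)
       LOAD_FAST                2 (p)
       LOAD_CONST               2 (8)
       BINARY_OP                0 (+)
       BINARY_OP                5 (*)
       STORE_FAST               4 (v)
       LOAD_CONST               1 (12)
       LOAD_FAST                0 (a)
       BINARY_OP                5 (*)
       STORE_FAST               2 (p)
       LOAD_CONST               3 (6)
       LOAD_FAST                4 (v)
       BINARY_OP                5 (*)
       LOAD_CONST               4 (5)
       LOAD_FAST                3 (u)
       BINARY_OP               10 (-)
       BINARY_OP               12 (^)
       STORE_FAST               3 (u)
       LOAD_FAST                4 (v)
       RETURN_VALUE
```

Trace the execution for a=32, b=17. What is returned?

46

LOAD_CONST → push 12. Stack: [12]
LOAD_FAST_LOAD_FAST a,b → push 32,17. Stack: [12, 32, 17]
BINARY_OP % → 32 % 17 = 15. Stack: [12, 15]
BINARY_OP | → 12 | 15 = 15. Stack: [15]
STORE_FAST p → p=15. Stack: []
LOAD_FAST_LOAD_FAST b,p → push 17,15. Stack: [17, 15]
BINARY_OP - → 17 - 15 = 2. Stack: [2]
STORE_FAST u → u=2. Stack: []
LOAD_FAST_LOAD_FAST u,p → push 2,15. Stack: [2, 15]
BINARY_OP % → 2 % 15 = 2. Stack: [2]
LOAD_FAST p → push 15. Stack: [2, 15]
LOAD_CONST → push 8. Stack: [2, 15, 8]
BINARY_OP + → 15 + 8 = 23. Stack: [2, 23]
BINARY_OP * → 2 * 23 = 46. Stack: [46]
STORE_FAST v → v=46. Stack: []
LOAD_CONST → push 12. Stack: [12]
LOAD_FAST a → push 32. Stack: [12, 32]
BINARY_OP * → 12 * 32 = 384. Stack: [384]
STORE_FAST p → p=384. Stack: []
LOAD_CONST → push 6. Stack: [6]
LOAD_FAST v → push 46. Stack: [6, 46]
BINARY_OP * → 6 * 46 = 276. Stack: [276]
LOAD_CONST → push 5. Stack: [276, 5]
LOAD_FAST u → push 2. Stack: [276, 5, 2]
BINARY_OP - → 5 - 2 = 3. Stack: [276, 3]
BINARY_OP ^ → 276 ^ 3 = 279. Stack: [279]
STORE_FAST u → u=279. Stack: []
LOAD_FAST v → push 46. Stack: [46]
RETURN_VALUE → return 46.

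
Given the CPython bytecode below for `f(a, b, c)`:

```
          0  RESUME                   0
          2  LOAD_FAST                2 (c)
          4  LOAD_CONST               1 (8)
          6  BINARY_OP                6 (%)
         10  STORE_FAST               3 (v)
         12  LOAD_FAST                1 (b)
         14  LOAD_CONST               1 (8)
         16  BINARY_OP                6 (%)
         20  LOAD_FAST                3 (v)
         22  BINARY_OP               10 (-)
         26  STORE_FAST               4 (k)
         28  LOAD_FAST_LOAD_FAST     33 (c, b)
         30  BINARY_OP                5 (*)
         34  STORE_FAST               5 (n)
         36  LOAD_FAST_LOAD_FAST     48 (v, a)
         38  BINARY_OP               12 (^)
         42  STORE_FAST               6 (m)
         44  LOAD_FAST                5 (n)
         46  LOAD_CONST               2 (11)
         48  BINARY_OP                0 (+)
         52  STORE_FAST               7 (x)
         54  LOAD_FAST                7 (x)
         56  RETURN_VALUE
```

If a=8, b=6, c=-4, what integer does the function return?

-13

LOAD_FAST c → push -4. Stack: [-4]
LOAD_CONST → push 8. Stack: [-4, 8]
BINARY_OP % → -4 % 8 = 4. Stack: [4]
STORE_FAST v → v=4. Stack: []
LOAD_FAST b → push 6. Stack: [6]
LOAD_CONST → push 8. Stack: [6, 8]
BINARY_OP % → 6 % 8 = 6. Stack: [6]
LOAD_FAST v → push 4. Stack: [6, 4]
BINARY_OP - → 6 - 4 = 2. Stack: [2]
STORE_FAST k → k=2. Stack: []
LOAD_FAST_LOAD_FAST c,b → push -4,6. Stack: [-4, 6]
BINARY_OP * → -4 * 6 = -24. Stack: [-24]
STORE_FAST n → n=-24. Stack: []
LOAD_FAST_LOAD_FAST v,a → push 4,8. Stack: [4, 8]
BINARY_OP ^ → 4 ^ 8 = 12. Stack: [12]
STORE_FAST m → m=12. Stack: []
LOAD_FAST n → push -24. Stack: [-24]
LOAD_CONST → push 11. Stack: [-24, 11]
BINARY_OP + → -24 + 11 = -13. Stack: [-13]
STORE_FAST x → x=-13. Stack: []
LOAD_FAST x → push -13. Stack: [-13]
RETURN_VALUE → return -13.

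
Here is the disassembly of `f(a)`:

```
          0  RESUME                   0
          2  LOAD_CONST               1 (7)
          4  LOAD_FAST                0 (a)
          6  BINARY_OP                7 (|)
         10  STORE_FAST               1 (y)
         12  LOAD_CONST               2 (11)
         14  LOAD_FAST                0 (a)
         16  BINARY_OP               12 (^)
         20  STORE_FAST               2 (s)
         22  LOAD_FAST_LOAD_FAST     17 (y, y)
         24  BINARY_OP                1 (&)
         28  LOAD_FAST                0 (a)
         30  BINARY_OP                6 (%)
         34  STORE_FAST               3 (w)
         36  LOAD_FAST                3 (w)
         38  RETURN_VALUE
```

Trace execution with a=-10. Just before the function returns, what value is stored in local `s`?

-3

LOAD_CONST → push 7. Stack: [7]
LOAD_FAST a → push -10. Stack: [7, -10]
BINARY_OP | → 7 | -10 = -9. Stack: [-9]
STORE_FAST y → y=-9. Stack: []
LOAD_CONST → push 11. Stack: [11]
LOAD_FAST a → push -10. Stack: [11, -10]
BINARY_OP ^ → 11 ^ -10 = -3. Stack: [-3]
STORE_FAST s → s=-3. Stack: []
LOAD_FAST_LOAD_FAST y,y → push -9,-9. Stack: [-9, -9]
BINARY_OP & → -9 & -9 = -9. Stack: [-9]
LOAD_FAST a → push -10. Stack: [-9, -10]
BINARY_OP % → -9 % -10 = -9. Stack: [-9]
STORE_FAST w → w=-9. Stack: []
LOAD_FAST w → push -9. Stack: [-9]
RETURN_VALUE → return -9.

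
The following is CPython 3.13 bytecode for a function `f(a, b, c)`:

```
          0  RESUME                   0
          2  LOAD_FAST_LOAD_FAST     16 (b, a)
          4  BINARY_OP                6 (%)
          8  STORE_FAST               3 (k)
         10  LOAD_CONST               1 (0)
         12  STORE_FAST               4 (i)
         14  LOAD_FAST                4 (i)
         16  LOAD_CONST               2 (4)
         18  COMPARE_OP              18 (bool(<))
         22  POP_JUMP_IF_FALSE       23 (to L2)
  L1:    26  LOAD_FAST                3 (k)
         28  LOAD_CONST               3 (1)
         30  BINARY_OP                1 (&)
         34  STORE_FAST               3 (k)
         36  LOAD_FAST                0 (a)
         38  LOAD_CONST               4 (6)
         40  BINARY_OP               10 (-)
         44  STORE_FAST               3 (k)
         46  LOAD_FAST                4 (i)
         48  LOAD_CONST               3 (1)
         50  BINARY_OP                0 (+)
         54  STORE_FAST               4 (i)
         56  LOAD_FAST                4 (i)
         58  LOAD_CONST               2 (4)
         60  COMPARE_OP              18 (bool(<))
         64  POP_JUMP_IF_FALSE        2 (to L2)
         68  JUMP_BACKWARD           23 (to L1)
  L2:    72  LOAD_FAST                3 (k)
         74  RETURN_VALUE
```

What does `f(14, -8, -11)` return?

8

LOAD_FAST_LOAD_FAST b,a → push -8,14
BINARY_OP % → -8 % 14 = 6
STORE_FAST k → k=6
LOAD_CONST → push 0
STORE_FAST i → i=0
LOAD_FAST i → push 0
LOAD_CONST → push 4
COMPARE_OP bool(<) → 0 vs 4 = True
POP_JUMP_IF_FALSE → pop True; no jump
LOAD_FAST k → push 6
LOAD_CONST → push 1
BINARY_OP & → 6 & 1 = 0
STORE_FAST k → k=0
LOAD_FAST a → push 14
LOAD_CONST → push 6
BINARY_OP - → 14 - 6 = 8
STORE_FAST k → k=8
LOAD_FAST i → push 0
LOAD_CONST → push 1
BINARY_OP + → 0 + 1 = 1
STORE_FAST i → i=1
LOAD_FAST i → push 1
LOAD_CONST → push 4
COMPARE_OP bool(<) → 1 vs 4 = True
POP_JUMP_IF_FALSE → pop True; no jump
LOAD_FAST k → push 8
LOAD_CONST → push 1
BINARY_OP & → 8 & 1 = 0
STORE_FAST k → k=0
LOAD_FAST a → push 14
LOAD_CONST → push 6
BINARY_OP - → 14 - 6 = 8
STORE_FAST k → k=8
LOAD_FAST i → push 1
LOAD_CONST → push 1
BINARY_OP + → 1 + 1 = 2
STORE_FAST i → i=2
LOAD_FAST i → push 2
LOAD_CONST → push 4
COMPARE_OP bool(<) → 2 vs 4 = True
POP_JUMP_IF_FALSE → pop True; no jump
LOAD_FAST k → push 8
LOAD_CONST → push 1
BINARY_OP & → 8 & 1 = 0
STORE_FAST k → k=0
LOAD_FAST a → push 14
LOAD_CONST → push 6
BINARY_OP - → 14 - 6 = 8
STORE_FAST k → k=8
LOAD_FAST i → push 2
LOAD_CONST → push 1
BINARY_OP + → 2 + 1 = 3
STORE_FAST i → i=3
LOAD_FAST i → push 3
LOAD_CONST → push 4
COMPARE_OP bool(<) → 3 vs 4 = True
POP_JUMP_IF_FALSE → pop True; no jump
LOAD_FAST k → push 8
LOAD_CONST → push 1
BINARY_OP & → 8 & 1 = 0
STORE_FAST k → k=0
LOAD_FAST a → push 14
LOAD_CONST → push 6
BINARY_OP - → 14 - 6 = 8
STORE_FAST k → k=8
LOAD_FAST i → push 3
LOAD_CONST → push 1
BINARY_OP + → 3 + 1 = 4
STORE_FAST i → i=4
LOAD_FAST i → push 4
LOAD_CONST → push 4
COMPARE_OP bool(<) → 4 vs 4 = False
POP_JUMP_IF_FALSE → pop False; jump
LOAD_FAST k → push 8
RETURN_VALUE → return 8.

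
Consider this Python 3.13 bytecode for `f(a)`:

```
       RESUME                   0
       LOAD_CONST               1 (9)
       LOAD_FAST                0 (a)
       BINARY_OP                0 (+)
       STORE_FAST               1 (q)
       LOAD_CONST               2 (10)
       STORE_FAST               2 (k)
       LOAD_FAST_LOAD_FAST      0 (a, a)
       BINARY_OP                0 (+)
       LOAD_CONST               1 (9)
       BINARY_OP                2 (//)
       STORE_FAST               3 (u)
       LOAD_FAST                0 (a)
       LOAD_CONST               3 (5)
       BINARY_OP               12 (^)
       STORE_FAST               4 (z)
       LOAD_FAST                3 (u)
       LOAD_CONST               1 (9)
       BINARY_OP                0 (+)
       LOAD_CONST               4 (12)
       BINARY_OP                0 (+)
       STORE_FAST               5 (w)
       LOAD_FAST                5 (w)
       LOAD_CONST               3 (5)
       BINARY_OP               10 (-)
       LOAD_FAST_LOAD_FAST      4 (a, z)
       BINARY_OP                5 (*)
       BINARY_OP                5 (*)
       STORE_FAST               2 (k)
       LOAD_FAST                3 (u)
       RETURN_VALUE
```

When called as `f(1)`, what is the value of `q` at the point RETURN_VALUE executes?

10

LOAD_CONST → push 9. Stack: [9]
LOAD_FAST a → push 1. Stack: [9, 1]
BINARY_OP + → 9 + 1 = 10. Stack: [10]
STORE_FAST q → q=10. Stack: []
LOAD_CONST → push 10. Stack: [10]
STORE_FAST k → k=10. Stack: []
LOAD_FAST_LOAD_FAST a,a → push 1,1. Stack: [1, 1]
BINARY_OP + → 1 + 1 = 2. Stack: [2]
LOAD_CONST → push 9. Stack: [2, 9]
BINARY_OP // → 2 // 9 = 0. Stack: [0]
STORE_FAST u → u=0. Stack: []
LOAD_FAST a → push 1. Stack: [1]
LOAD_CONST → push 5. Stack: [1, 5]
BINARY_OP ^ → 1 ^ 5 = 4. Stack: [4]
STORE_FAST z → z=4. Stack: []
LOAD_FAST u → push 0. Stack: [0]
LOAD_CONST → push 9. Stack: [0, 9]
BINARY_OP + → 0 + 9 = 9. Stack: [9]
LOAD_CONST → push 12. Stack: [9, 12]
BINARY_OP + → 9 + 12 = 21. Stack: [21]
STORE_FAST w → w=21. Stack: []
LOAD_FAST w → push 21. Stack: [21]
LOAD_CONST → push 5. Stack: [21, 5]
BINARY_OP - → 21 - 5 = 16. Stack: [16]
LOAD_FAST_LOAD_FAST a,z → push 1,4. Stack: [16, 1, 4]
BINARY_OP * → 1 * 4 = 4. Stack: [16, 4]
BINARY_OP * → 16 * 4 = 64. Stack: [64]
STORE_FAST k → k=64. Stack: []
LOAD_FAST u → push 0. Stack: [0]
RETURN_VALUE → return 0.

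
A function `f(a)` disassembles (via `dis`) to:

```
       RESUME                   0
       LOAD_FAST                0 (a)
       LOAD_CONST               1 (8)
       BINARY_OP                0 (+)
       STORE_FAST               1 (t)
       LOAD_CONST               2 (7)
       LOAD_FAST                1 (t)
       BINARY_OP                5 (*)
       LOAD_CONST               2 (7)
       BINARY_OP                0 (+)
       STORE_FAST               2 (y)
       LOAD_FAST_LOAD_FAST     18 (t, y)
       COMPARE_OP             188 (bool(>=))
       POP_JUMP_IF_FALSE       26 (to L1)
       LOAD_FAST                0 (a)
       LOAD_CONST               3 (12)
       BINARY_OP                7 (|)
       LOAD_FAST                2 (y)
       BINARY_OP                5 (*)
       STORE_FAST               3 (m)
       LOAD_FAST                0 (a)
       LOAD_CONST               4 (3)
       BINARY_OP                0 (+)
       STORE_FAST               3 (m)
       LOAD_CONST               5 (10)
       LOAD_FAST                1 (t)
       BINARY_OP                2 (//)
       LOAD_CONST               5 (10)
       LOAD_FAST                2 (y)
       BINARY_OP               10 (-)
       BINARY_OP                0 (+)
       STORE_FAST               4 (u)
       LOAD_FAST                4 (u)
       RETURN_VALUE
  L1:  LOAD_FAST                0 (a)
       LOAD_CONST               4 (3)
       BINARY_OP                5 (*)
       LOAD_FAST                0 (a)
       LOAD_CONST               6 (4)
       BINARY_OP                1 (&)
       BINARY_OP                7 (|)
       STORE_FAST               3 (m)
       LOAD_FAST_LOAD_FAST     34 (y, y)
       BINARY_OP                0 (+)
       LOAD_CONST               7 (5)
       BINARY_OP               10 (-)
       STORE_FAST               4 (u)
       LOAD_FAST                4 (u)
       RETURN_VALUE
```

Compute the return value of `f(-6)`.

37

LOAD_FAST a → push -6. Stack: [-6]
LOAD_CONST → push 8. Stack: [-6, 8]
BINARY_OP + → -6 + 8 = 2. Stack: [2]
STORE_FAST t → t=2. Stack: []
LOAD_CONST → push 7. Stack: [7]
LOAD_FAST t → push 2. Stack: [7, 2]
BINARY_OP * → 7 * 2 = 14. Stack: [14]
LOAD_CONST → push 7. Stack: [14, 7]
BINARY_OP + → 14 + 7 = 21. Stack: [21]
STORE_FAST y → y=21. Stack: []
LOAD_FAST_LOAD_FAST t,y → push 2,21. Stack: [2, 21]
COMPARE_OP bool(>=) → 2 vs 21 = False. Stack: [False]
POP_JUMP_IF_FALSE → pop False; jump. Stack: []
LOAD_FAST a → push -6. Stack: [-6]
LOAD_CONST → push 3. Stack: [-6, 3]
BINARY_OP * → -6 * 3 = -18. Stack: [-18]
LOAD_FAST a → push -6. Stack: [-18, -6]
LOAD_CONST → push 4. Stack: [-18, -6, 4]
BINARY_OP & → -6 & 4 = 0. Stack: [-18, 0]
BINARY_OP | → -18 | 0 = -18. Stack: [-18]
STORE_FAST m → m=-18. Stack: []
LOAD_FAST_LOAD_FAST y,y → push 21,21. Stack: [21, 21]
BINARY_OP + → 21 + 21 = 42. Stack: [42]
LOAD_CONST → push 5. Stack: [42, 5]
BINARY_OP - → 42 - 5 = 37. Stack: [37]
STORE_FAST u → u=37. Stack: []
LOAD_FAST u → push 37. Stack: [37]
RETURN_VALUE → return 37.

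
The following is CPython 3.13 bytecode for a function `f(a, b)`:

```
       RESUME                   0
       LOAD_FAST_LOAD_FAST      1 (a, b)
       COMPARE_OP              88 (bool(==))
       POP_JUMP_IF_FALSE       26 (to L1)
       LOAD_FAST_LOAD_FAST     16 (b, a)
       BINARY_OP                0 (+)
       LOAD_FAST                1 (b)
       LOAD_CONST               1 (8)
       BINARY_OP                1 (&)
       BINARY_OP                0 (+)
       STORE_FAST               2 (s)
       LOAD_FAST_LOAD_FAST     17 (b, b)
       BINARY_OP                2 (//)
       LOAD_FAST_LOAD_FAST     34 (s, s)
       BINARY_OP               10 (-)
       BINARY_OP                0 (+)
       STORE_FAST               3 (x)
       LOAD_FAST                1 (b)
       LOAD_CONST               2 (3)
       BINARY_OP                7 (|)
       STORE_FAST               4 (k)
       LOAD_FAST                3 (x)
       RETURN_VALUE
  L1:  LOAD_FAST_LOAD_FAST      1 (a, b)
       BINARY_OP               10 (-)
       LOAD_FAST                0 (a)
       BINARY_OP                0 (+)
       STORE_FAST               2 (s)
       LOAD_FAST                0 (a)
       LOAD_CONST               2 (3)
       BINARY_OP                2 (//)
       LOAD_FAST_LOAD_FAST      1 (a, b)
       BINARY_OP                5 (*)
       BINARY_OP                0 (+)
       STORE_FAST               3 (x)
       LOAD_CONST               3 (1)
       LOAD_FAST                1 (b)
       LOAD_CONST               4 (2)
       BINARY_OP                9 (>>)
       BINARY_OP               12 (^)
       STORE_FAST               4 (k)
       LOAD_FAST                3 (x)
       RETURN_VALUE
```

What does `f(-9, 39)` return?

LOAD_FAST_LOAD_FAST a,b → push -9,39. Stack: [-9, 39]
COMPARE_OP bool(==) → -9 vs 39 = False. Stack: [False]
POP_JUMP_IF_FALSE → pop False; jump. Stack: []
LOAD_FAST_LOAD_FAST a,b → push -9,39. Stack: [-9, 39]
BINARY_OP - → -9 - 39 = -48. Stack: [-48]
LOAD_FAST a → push -9. Stack: [-48, -9]
BINARY_OP + → -48 + -9 = -57. Stack: [-57]
STORE_FAST s → s=-57. Stack: []
LOAD_FAST a → push -9. Stack: [-9]
LOAD_CONST → push 3. Stack: [-9, 3]
BINARY_OP // → -9 // 3 = -3. Stack: [-3]
LOAD_FAST_LOAD_FAST a,b → push -9,39. Stack: [-3, -9, 39]
BINARY_OP * → -9 * 39 = -351. Stack: [-3, -351]
BINARY_OP + → -3 + -351 = -354. Stack: [-354]
STORE_FAST x → x=-354. Stack: []
LOAD_CONST → push 1. Stack: [1]
LOAD_FAST b → push 39. Stack: [1, 39]
LOAD_CONST → push 2. Stack: [1, 39, 2]
BINARY_OP >> → 39 >> 2 = 9. Stack: [1, 9]
BINARY_OP ^ → 1 ^ 9 = 8. Stack: [8]
STORE_FAST k → k=8. Stack: []
LOAD_FAST x → push -354. Stack: [-354]
RETURN_VALUE → return -354.

-354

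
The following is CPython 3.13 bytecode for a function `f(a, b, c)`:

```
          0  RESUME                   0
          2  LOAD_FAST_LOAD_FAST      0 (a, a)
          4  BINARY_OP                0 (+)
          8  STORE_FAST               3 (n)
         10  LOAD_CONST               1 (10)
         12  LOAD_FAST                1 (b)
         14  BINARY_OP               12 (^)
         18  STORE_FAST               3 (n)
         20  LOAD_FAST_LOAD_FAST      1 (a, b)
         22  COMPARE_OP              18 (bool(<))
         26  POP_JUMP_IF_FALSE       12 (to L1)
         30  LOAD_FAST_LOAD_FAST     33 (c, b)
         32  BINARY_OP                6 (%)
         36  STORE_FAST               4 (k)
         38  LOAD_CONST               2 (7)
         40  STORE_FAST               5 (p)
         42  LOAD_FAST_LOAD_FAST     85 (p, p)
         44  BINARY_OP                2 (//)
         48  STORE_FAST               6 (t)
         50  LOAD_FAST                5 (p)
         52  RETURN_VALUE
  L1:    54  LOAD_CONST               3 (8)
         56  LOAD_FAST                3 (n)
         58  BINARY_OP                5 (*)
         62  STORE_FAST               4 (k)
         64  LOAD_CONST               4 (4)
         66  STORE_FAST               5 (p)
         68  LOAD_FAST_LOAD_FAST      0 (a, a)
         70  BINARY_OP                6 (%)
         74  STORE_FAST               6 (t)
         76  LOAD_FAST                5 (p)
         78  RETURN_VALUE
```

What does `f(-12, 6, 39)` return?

LOAD_FAST_LOAD_FAST a,a → push -12,-12. Stack: [-12, -12]
BINARY_OP + → -12 + -12 = -24. Stack: [-24]
STORE_FAST n → n=-24. Stack: []
LOAD_CONST → push 10. Stack: [10]
LOAD_FAST b → push 6. Stack: [10, 6]
BINARY_OP ^ → 10 ^ 6 = 12. Stack: [12]
STORE_FAST n → n=12. Stack: []
LOAD_FAST_LOAD_FAST a,b → push -12,6. Stack: [-12, 6]
COMPARE_OP bool(<) → -12 vs 6 = True. Stack: [True]
POP_JUMP_IF_FALSE → pop True; no jump. Stack: []
LOAD_FAST_LOAD_FAST c,b → push 39,6. Stack: [39, 6]
BINARY_OP % → 39 % 6 = 3. Stack: [3]
STORE_FAST k → k=3. Stack: []
LOAD_CONST → push 7. Stack: [7]
STORE_FAST p → p=7. Stack: []
LOAD_FAST_LOAD_FAST p,p → push 7,7. Stack: [7, 7]
BINARY_OP // → 7 // 7 = 1. Stack: [1]
STORE_FAST t → t=1. Stack: []
LOAD_FAST p → push 7. Stack: [7]
RETURN_VALUE → return 7.

7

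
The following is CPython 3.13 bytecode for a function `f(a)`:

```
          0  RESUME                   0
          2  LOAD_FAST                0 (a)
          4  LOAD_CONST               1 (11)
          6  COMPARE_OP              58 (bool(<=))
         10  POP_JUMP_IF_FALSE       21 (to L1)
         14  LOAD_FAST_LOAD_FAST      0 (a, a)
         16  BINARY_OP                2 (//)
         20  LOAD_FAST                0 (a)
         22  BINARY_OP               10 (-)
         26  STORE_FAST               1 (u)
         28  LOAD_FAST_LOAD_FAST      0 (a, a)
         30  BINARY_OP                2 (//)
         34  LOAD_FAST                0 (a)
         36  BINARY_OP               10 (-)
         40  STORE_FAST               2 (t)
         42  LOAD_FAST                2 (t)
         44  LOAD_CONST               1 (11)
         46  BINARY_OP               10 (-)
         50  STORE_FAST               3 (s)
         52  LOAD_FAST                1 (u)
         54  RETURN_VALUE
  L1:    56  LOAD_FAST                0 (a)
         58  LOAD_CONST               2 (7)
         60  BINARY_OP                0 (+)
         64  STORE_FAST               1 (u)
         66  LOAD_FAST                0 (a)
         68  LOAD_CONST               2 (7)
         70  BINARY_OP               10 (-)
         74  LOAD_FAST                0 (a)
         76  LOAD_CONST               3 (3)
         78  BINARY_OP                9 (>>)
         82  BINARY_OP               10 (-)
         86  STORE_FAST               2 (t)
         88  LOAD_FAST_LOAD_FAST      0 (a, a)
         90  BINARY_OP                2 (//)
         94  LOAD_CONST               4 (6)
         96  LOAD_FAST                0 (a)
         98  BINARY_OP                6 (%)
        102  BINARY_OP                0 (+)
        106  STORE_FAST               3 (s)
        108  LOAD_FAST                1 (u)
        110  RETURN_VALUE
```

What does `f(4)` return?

LOAD_FAST a → push 4. Stack: [4]
LOAD_CONST → push 11. Stack: [4, 11]
COMPARE_OP bool(<=) → 4 vs 11 = True. Stack: [True]
POP_JUMP_IF_FALSE → pop True; no jump. Stack: []
LOAD_FAST_LOAD_FAST a,a → push 4,4. Stack: [4, 4]
BINARY_OP // → 4 // 4 = 1. Stack: [1]
LOAD_FAST a → push 4. Stack: [1, 4]
BINARY_OP - → 1 - 4 = -3. Stack: [-3]
STORE_FAST u → u=-3. Stack: []
LOAD_FAST_LOAD_FAST a,a → push 4,4. Stack: [4, 4]
BINARY_OP // → 4 // 4 = 1. Stack: [1]
LOAD_FAST a → push 4. Stack: [1, 4]
BINARY_OP - → 1 - 4 = -3. Stack: [-3]
STORE_FAST t → t=-3. Stack: []
LOAD_FAST t → push -3. Stack: [-3]
LOAD_CONST → push 11. Stack: [-3, 11]
BINARY_OP - → -3 - 11 = -14. Stack: [-14]
STORE_FAST s → s=-14. Stack: []
LOAD_FAST u → push -3. Stack: [-3]
RETURN_VALUE → return -3.

-3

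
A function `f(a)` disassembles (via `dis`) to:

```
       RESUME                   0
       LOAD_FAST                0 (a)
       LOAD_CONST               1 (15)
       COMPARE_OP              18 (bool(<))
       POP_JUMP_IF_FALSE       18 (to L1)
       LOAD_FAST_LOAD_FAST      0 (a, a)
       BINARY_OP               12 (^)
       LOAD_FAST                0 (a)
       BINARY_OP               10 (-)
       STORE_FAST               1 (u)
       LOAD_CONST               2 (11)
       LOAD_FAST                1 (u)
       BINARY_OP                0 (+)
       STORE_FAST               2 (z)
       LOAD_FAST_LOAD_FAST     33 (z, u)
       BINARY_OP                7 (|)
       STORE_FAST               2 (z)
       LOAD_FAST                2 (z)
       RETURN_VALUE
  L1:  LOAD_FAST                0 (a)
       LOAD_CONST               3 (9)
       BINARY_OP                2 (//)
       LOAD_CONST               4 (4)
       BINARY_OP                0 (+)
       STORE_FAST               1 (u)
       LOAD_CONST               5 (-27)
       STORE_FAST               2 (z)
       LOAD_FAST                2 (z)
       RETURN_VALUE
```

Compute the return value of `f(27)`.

-27

LOAD_FAST a → push 27. Stack: [27]
LOAD_CONST → push 15. Stack: [27, 15]
COMPARE_OP bool(<) → 27 vs 15 = False. Stack: [False]
POP_JUMP_IF_FALSE → pop False; jump. Stack: []
LOAD_FAST a → push 27. Stack: [27]
LOAD_CONST → push 9. Stack: [27, 9]
BINARY_OP // → 27 // 9 = 3. Stack: [3]
LOAD_CONST → push 4. Stack: [3, 4]
BINARY_OP + → 3 + 4 = 7. Stack: [7]
STORE_FAST u → u=7. Stack: []
LOAD_CONST → push -27. Stack: [-27]
STORE_FAST z → z=-27. Stack: []
LOAD_FAST z → push -27. Stack: [-27]
RETURN_VALUE → return -27.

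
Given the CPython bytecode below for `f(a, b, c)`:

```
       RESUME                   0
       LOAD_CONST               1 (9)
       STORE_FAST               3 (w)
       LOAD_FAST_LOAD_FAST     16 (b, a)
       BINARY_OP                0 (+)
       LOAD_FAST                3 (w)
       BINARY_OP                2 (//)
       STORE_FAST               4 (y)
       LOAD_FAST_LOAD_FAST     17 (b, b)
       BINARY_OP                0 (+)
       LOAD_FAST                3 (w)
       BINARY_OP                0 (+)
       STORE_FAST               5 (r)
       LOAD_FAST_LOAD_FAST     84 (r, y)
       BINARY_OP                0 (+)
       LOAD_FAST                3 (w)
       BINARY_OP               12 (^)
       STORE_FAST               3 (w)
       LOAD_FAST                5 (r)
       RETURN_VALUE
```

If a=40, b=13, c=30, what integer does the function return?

LOAD_CONST → push 9. Stack: [9]
STORE_FAST w → w=9. Stack: []
LOAD_FAST_LOAD_FAST b,a → push 13,40. Stack: [13, 40]
BINARY_OP + → 13 + 40 = 53. Stack: [53]
LOAD_FAST w → push 9. Stack: [53, 9]
BINARY_OP // → 53 // 9 = 5. Stack: [5]
STORE_FAST y → y=5. Stack: []
LOAD_FAST_LOAD_FAST b,b → push 13,13. Stack: [13, 13]
BINARY_OP + → 13 + 13 = 26. Stack: [26]
LOAD_FAST w → push 9. Stack: [26, 9]
BINARY_OP + → 26 + 9 = 35. Stack: [35]
STORE_FAST r → r=35. Stack: []
LOAD_FAST_LOAD_FAST r,y → push 35,5. Stack: [35, 5]
BINARY_OP + → 35 + 5 = 40. Stack: [40]
LOAD_FAST w → push 9. Stack: [40, 9]
BINARY_OP ^ → 40 ^ 9 = 33. Stack: [33]
STORE_FAST w → w=33. Stack: []
LOAD_FAST r → push 35. Stack: [35]
RETURN_VALUE → return 35.

35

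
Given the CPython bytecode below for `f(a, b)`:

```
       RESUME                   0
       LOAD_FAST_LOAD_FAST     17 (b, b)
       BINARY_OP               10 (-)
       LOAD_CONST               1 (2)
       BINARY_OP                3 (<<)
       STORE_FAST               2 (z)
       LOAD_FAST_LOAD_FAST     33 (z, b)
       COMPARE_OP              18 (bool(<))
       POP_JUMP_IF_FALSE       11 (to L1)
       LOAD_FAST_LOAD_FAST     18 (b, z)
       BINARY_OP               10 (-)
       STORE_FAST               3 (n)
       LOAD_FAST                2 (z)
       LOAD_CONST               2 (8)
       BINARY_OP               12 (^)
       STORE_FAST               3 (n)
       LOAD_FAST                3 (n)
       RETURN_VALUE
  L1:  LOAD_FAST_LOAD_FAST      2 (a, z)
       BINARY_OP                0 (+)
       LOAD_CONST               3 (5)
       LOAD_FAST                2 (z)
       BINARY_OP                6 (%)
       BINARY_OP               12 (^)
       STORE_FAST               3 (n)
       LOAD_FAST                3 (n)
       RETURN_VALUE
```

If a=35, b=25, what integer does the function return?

LOAD_FAST_LOAD_FAST b,b → push 25,25. Stack: [25, 25]
BINARY_OP - → 25 - 25 = 0. Stack: [0]
LOAD_CONST → push 2. Stack: [0, 2]
BINARY_OP << → 0 << 2 = 0. Stack: [0]
STORE_FAST z → z=0. Stack: []
LOAD_FAST_LOAD_FAST z,b → push 0,25. Stack: [0, 25]
COMPARE_OP bool(<) → 0 vs 25 = True. Stack: [True]
POP_JUMP_IF_FALSE → pop True; no jump. Stack: []
LOAD_FAST_LOAD_FAST b,z → push 25,0. Stack: [25, 0]
BINARY_OP - → 25 - 0 = 25. Stack: [25]
STORE_FAST n → n=25. Stack: []
LOAD_FAST z → push 0. Stack: [0]
LOAD_CONST → push 8. Stack: [0, 8]
BINARY_OP ^ → 0 ^ 8 = 8. Stack: [8]
STORE_FAST n → n=8. Stack: []
LOAD_FAST n → push 8. Stack: [8]
RETURN_VALUE → return 8.

8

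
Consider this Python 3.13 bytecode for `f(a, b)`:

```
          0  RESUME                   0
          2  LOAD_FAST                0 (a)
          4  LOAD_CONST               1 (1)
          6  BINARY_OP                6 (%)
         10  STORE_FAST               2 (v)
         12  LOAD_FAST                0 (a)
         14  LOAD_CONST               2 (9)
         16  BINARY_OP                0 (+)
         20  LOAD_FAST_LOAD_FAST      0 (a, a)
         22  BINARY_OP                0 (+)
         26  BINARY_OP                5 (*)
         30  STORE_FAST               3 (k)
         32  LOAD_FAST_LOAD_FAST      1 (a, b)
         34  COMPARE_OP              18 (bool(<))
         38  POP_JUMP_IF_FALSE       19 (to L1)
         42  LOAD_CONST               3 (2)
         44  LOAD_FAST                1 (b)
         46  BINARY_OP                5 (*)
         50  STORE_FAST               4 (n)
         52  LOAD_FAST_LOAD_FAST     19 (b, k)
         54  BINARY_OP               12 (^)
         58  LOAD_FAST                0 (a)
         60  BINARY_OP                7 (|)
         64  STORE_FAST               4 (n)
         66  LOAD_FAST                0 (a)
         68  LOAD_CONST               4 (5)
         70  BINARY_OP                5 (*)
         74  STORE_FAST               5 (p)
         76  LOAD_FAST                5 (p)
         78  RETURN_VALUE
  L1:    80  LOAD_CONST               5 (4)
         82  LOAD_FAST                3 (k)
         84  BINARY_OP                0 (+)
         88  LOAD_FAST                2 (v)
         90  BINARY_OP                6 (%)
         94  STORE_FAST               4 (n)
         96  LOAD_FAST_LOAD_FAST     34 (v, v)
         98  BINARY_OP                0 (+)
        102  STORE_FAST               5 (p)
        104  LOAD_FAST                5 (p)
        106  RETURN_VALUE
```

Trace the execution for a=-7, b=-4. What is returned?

-35

LOAD_FAST a → push -7. Stack: [-7]
LOAD_CONST → push 1. Stack: [-7, 1]
BINARY_OP % → -7 % 1 = 0. Stack: [0]
STORE_FAST v → v=0. Stack: []
LOAD_FAST a → push -7. Stack: [-7]
LOAD_CONST → push 9. Stack: [-7, 9]
BINARY_OP + → -7 + 9 = 2. Stack: [2]
LOAD_FAST_LOAD_FAST a,a → push -7,-7. Stack: [2, -7, -7]
BINARY_OP + → -7 + -7 = -14. Stack: [2, -14]
BINARY_OP * → 2 * -14 = -28. Stack: [-28]
STORE_FAST k → k=-28. Stack: []
LOAD_FAST_LOAD_FAST a,b → push -7,-4. Stack: [-7, -4]
COMPARE_OP bool(<) → -7 vs -4 = True. Stack: [True]
POP_JUMP_IF_FALSE → pop True; no jump. Stack: []
LOAD_CONST → push 2. Stack: [2]
LOAD_FAST b → push -4. Stack: [2, -4]
BINARY_OP * → 2 * -4 = -8. Stack: [-8]
STORE_FAST n → n=-8. Stack: []
LOAD_FAST_LOAD_FAST b,k → push -4,-28. Stack: [-4, -28]
BINARY_OP ^ → -4 ^ -28 = 24. Stack: [24]
LOAD_FAST a → push -7. Stack: [24, -7]
BINARY_OP | → 24 | -7 = -7. Stack: [-7]
STORE_FAST n → n=-7. Stack: []
LOAD_FAST a → push -7. Stack: [-7]
LOAD_CONST → push 5. Stack: [-7, 5]
BINARY_OP * → -7 * 5 = -35. Stack: [-35]
STORE_FAST p → p=-35. Stack: []
LOAD_FAST p → push -35. Stack: [-35]
RETURN_VALUE → return -35.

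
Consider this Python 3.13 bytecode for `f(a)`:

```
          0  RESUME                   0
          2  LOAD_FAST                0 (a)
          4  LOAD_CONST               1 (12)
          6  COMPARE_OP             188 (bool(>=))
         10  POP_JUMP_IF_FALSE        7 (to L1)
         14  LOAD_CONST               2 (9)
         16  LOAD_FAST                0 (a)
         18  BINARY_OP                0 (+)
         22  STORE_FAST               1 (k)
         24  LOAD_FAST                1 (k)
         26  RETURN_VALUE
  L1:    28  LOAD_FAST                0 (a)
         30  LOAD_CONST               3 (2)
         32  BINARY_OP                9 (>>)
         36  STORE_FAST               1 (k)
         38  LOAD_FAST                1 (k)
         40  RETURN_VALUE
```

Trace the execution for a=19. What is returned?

LOAD_FAST a → push 19. Stack: [19]
LOAD_CONST → push 12. Stack: [19, 12]
COMPARE_OP bool(>=) → 19 vs 12 = True. Stack: [True]
POP_JUMP_IF_FALSE → pop True; no jump. Stack: []
LOAD_CONST → push 9. Stack: [9]
LOAD_FAST a → push 19. Stack: [9, 19]
BINARY_OP + → 9 + 19 = 28. Stack: [28]
STORE_FAST k → k=28. Stack: []
LOAD_FAST k → push 28. Stack: [28]
RETURN_VALUE → return 28.

28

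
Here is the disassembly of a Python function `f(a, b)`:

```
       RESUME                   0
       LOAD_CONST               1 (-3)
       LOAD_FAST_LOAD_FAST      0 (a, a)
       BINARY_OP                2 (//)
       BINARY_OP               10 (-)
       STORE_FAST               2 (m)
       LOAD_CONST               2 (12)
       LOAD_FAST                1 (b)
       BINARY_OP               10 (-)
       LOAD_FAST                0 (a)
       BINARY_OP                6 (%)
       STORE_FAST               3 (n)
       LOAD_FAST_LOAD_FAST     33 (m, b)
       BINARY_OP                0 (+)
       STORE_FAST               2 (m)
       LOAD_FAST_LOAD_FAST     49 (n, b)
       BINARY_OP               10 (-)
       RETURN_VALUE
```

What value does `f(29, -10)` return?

LOAD_CONST → push -3. Stack: [-3]
LOAD_FAST_LOAD_FAST a,a → push 29,29. Stack: [-3, 29, 29]
BINARY_OP // → 29 // 29 = 1. Stack: [-3, 1]
BINARY_OP - → -3 - 1 = -4. Stack: [-4]
STORE_FAST m → m=-4. Stack: []
LOAD_CONST → push 12. Stack: [12]
LOAD_FAST b → push -10. Stack: [12, -10]
BINARY_OP - → 12 - -10 = 22. Stack: [22]
LOAD_FAST a → push 29. Stack: [22, 29]
BINARY_OP % → 22 % 29 = 22. Stack: [22]
STORE_FAST n → n=22. Stack: []
LOAD_FAST_LOAD_FAST m,b → push -4,-10. Stack: [-4, -10]
BINARY_OP + → -4 + -10 = -14. Stack: [-14]
STORE_FAST m → m=-14. Stack: []
LOAD_FAST_LOAD_FAST n,b → push 22,-10. Stack: [22, -10]
BINARY_OP - → 22 - -10 = 32. Stack: [32]
RETURN_VALUE → return 32.

32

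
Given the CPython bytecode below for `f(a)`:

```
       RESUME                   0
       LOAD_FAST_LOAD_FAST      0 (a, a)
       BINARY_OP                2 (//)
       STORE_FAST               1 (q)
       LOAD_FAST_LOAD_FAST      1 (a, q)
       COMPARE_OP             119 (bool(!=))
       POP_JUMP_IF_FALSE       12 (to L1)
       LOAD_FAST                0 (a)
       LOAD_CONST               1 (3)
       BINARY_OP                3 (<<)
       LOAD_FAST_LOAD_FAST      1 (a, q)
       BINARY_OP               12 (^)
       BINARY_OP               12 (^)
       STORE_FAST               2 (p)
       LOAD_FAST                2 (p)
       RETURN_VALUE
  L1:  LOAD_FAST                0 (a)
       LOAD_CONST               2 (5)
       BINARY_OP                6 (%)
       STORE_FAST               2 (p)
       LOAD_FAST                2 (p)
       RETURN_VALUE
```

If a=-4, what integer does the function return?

LOAD_FAST_LOAD_FAST a,a → push -4,-4. Stack: [-4, -4]
BINARY_OP // → -4 // -4 = 1. Stack: [1]
STORE_FAST q → q=1. Stack: []
LOAD_FAST_LOAD_FAST a,q → push -4,1. Stack: [-4, 1]
COMPARE_OP bool(!=) → -4 vs 1 = True. Stack: [True]
POP_JUMP_IF_FALSE → pop True; no jump. Stack: []
LOAD_FAST a → push -4. Stack: [-4]
LOAD_CONST → push 3. Stack: [-4, 3]
BINARY_OP << → -4 << 3 = -32. Stack: [-32]
LOAD_FAST_LOAD_FAST a,q → push -4,1. Stack: [-32, -4, 1]
BINARY_OP ^ → -4 ^ 1 = -3. Stack: [-32, -3]
BINARY_OP ^ → -32 ^ -3 = 29. Stack: [29]
STORE_FAST p → p=29. Stack: []
LOAD_FAST p → push 29. Stack: [29]
RETURN_VALUE → return 29.

29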